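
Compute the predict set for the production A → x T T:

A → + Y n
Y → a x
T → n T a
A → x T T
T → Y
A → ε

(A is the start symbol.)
{ 'x' }

PREDICT(A → x T T) = (FIRST(RHS) \ {ε}) ∪ (FOLLOW(A) if ε ∈ FIRST(RHS), i.e. RHS ⇒* ε)
FIRST(x T T) = { 'x' }
ε ∉ FIRST(x T T), so FOLLOW(A) is not added.
PREDICT(A → x T T) = { 'x' }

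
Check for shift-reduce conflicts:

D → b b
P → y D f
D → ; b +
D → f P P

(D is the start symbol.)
No shift-reduce conflicts

A shift-reduce conflict occurs when an LR(0) state has both:
  - a complete (reduce) item [A → α .] (dot at the end), and
  - a shift item [B → β . c γ] (dot before a terminal).

Augment with D' → D and build the canonical LR(0) collection (I0 = CLOSURE({[D' → . D]}), then GOTO on every symbol after a dot until no new states appear). It has 13 states:
  I0: { [D → . ; b +], [D → . b b], [D → . f P P], [D' → . D] }  — shift
  I1: { [D → ; . b +] }  — shift
  I2: { [D' → D .] }  — accept
  I3: { [D → b . b] }  — shift
  I4: { [D → f . P P], [P → . y D f] }  — shift
  I5: { [D → f P . P], [P → . y D f] }  — shift
  I6: { [D → . ; b +], [D → . b b], [D → . f P P], [P → y . D f] }  — shift
  I7: { [P → y D . f] }  — shift
  I8: { [P → y D f .] }  — reduce
  I9: { [D → f P P .] }  — reduce
  I10: { [D → b b .] }  — reduce
  I11: { [D → ; b . +] }  — shift
  I12: { [D → ; b + .] }  — reduce

No state contains both a complete item and a shift item.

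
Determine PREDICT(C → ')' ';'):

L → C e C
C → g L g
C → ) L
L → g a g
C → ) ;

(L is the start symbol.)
{ ')' }

PREDICT(C → ')' ';') = (FIRST(RHS) \ {ε}) ∪ (FOLLOW(C) if ε ∈ FIRST(RHS), i.e. RHS ⇒* ε)
FIRST(')' ';') = { ')' }
ε ∉ FIRST(')' ';'), so FOLLOW(C) is not added.
PREDICT(C → ')' ';') = { ')' }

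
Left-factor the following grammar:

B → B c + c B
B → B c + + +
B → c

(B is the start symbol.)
Left-factoring transforms A → αβ₁ | αβ₂ into A → αA' and A' → β₁ | β₂
(α is the longest common prefix among the alternatives). Repeat until
no nonterminal has two alternatives with a common prefix.

Round 1: B has alternatives sharing prefix 'B c +'. Introduce B': B → B c + B'
  Add: B' → c B
  Add: B' → + +

No remaining common prefixes — done.

Resulting grammar:
B → B c + B'
B' → c B
B' → + +
B → c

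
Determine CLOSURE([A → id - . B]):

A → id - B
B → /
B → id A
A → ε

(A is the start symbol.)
To compute CLOSURE, for each item [A → α.Bβ] where B is a non-terminal, add [B → .γ] for all productions B → γ; repeat for the newly added items until nothing changes.

Start with: [A → id - . B]
  [A → id - . B] has the dot before B: add [B → . /], [B → . id A]
No further items can be added.

CLOSURE = { [A → id - . B], [B → . /], [B → . id A] }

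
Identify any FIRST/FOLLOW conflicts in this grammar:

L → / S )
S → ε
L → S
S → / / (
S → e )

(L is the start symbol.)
A FIRST/FOLLOW conflict occurs when a non-terminal N has a nullable alternative N → β (β ⇒* ε) and another alternative N → α with FIRST(α) ∩ FOLLOW(N) ≠ ∅: on such a lookahead the parser cannot decide between expanding α and letting N vanish via β.

Nullable non-terminals: L, S.
FIRST sets used below: FIRST(S) = { '/', 'e', ε }

L: nullable alternative(s) L → S; FOLLOW(L) = { $ }
  L → / S ): FIRST \ {ε} = { '/' } — disjoint from FOLLOW(L)
  L → S: FIRST \ {ε} = { '/', 'e' } — this is the only nullable alternative, skip

S: nullable alternative(s) S → ε; FOLLOW(S) = { $, ')' }
  S → ε: FIRST \ {ε} = { } — this is the only nullable alternative, skip
  S → / / (: FIRST \ {ε} = { '/' } — disjoint from FOLLOW(S)
  S → e ): FIRST \ {ε} = { 'e' } — disjoint from FOLLOW(S)

No FIRST/FOLLOW conflicts found.

Answer: No FIRST/FOLLOW conflicts.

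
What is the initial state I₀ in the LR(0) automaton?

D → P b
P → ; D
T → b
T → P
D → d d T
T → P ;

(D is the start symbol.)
{ [D → . P b], [D → . d d T], [D' → . D], [P → . ; D] }

First, augment the grammar with D' → D
I₀ = CLOSURE({ [D' → . D] }):
  [D' → . D] has the dot before D: add [D → . P b], [D → . d d T]
  [D → . P b] has the dot before P: add [P → . ; D]
No further items can be added.

I₀ = { [D → . P b], [D → . d d T], [D' → . D], [P → . ; D] }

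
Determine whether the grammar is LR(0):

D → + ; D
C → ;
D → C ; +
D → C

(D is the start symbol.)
No. Shift-reduce conflict between [D → C .] and [D → C . ; +]

Augment with D' → D and build the canonical LR(0) collection (I0 = CLOSURE({[D' → . D]}), then GOTO on every symbol after a dot until no new states appear). It has 9 states:
  I0: { [C → . ;], [D → . + ; D], [D → . C ; +], [D → . C], [D' → . D] }  — shift
  I1: { [D → + . ; D] }  — shift
  I2: { [C → ; .] }  — reduce
  I3: { [D → C . ; +], [D → C .] }  — shift, reduce
  I4: { [D' → D .] }  — accept
  I5: { [D → C ; . +] }  — shift
  I6: { [D → C ; + .] }  — reduce
  I7: { [C → . ;], [D → + ; . D], [D → . + ; D], [D → . C ; +], [D → . C] }  — shift
  I8: { [D → + ; D .] }  — reduce

Conflict in state I3:
  Shift-reduce conflict between [D → C .] and [D → C . ; +]
So the grammar is NOT LR(0).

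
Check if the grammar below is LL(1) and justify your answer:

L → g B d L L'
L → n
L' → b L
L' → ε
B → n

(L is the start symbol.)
No. Predict set conflict for L': { 'b' }

Relevant sets:
  FOLLOW(L') = { $, 'b' }

For L:
  PREDICT(L → g B d L L') = { 'g' }
  PREDICT(L → n) = { 'n' }
For L':
  PREDICT(L' → b L) = { 'b' }
  PREDICT(L' → ε) = { $, 'b' }
B has a single production, so nothing to check there.

Conflict found: Predict set conflict for L': { 'b' }
The grammar is NOT LL(1).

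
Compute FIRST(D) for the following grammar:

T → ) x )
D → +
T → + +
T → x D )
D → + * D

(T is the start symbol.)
To compute FIRST(D), examine every production with D on the left-hand side, reading each right-hand side left to right until a non-nullable symbol is reached.

From D → +:
  - '+' is a terminal: add '+' and stop
From D → + * D:
  - '+' is a terminal: add '+' and stop

Collecting: FIRST(D) = { '+' }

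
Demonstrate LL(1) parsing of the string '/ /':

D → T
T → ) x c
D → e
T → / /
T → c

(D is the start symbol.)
Stack is shown with the top on the left.

Stack  Input  Action
--------------------
D $    / / $  output D → T
T $    / / $  output T → / /
/ / $  / / $  match '/'
/ $    / $    match '/'
$      $      accept

The string is accepted.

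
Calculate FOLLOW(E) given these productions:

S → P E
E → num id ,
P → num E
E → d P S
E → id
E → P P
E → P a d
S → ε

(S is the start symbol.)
{ $, 'a', 'd', 'id', 'num' }

To compute FOLLOW(E), find every occurrence of E on a right-hand side N → α E β: add FIRST(β) \ {ε}, and if β is empty or nullable also add FOLLOW(N). Iterate to a fixed point.

In S → P E: E is at the end, add FOLLOW(S)
In P → num E: E is at the end, add FOLLOW(P)

The FOLLOW sets referred to above (computed the same way, to a fixed point):
  FOLLOW(S) = { $, 'a', 'd', 'id', 'num' }
  FOLLOW(P) = { $, 'a', 'd', 'id', 'num' }

Taking the union: FOLLOW(E) = { $, 'a', 'd', 'id', 'num' }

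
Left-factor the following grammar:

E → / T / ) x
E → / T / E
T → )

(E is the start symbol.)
Left-factoring transforms A → αβ₁ | αβ₂ into A → αA' and A' → β₁ | β₂
(α is the longest common prefix among the alternatives). Repeat until
no nonterminal has two alternatives with a common prefix.

Round 1: E has alternatives sharing prefix '/ T /'. Introduce E': E → / T / E'
  Add: E' → ) x
  Add: E' → E

No remaining common prefixes — done.

Resulting grammar:
E → / T / E'
E' → ) x
E' → E
T → )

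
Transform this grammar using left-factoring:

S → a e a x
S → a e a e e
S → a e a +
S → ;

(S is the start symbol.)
Left-factoring transforms A → αβ₁ | αβ₂ into A → αA' and A' → β₁ | β₂
(α is the longest common prefix among the alternatives). Repeat until
no nonterminal has two alternatives with a common prefix.

Round 1: S has alternatives sharing prefix 'a e a'. Introduce S': S → a e a S'
  Add: S' → x
  Add: S' → e e
  Add: S' → +

No remaining common prefixes — done.

Resulting grammar:
S → a e a S'
S' → x
S' → e e
S' → +
S → ;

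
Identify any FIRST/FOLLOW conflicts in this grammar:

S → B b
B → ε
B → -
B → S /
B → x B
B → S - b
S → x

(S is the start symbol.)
A FIRST/FOLLOW conflict occurs when a non-terminal N has a nullable alternative N → β (β ⇒* ε) and another alternative N → α with FIRST(α) ∩ FOLLOW(N) ≠ ∅: on such a lookahead the parser cannot decide between expanding α and letting N vanish via β.

Nullable non-terminals: B.
FIRST sets used below: FIRST(S) = { '-', 'b', 'x' }

B: nullable alternative(s) B → ε; FOLLOW(B) = { 'b' }
  B → ε: FIRST \ {ε} = { } — this is the only nullable alternative, skip
  B → -: FIRST \ {ε} = { '-' } — disjoint from FOLLOW(B)
  B → S /: FIRST \ {ε} = { '-', 'b', 'x' } — overlaps FOLLOW(B) on { 'b' }: CONFLICT
  B → x B: FIRST \ {ε} = { 'x' } — disjoint from FOLLOW(B)
  B → S - b: FIRST \ {ε} = { '-', 'b', 'x' } — overlaps FOLLOW(B) on { 'b' }: CONFLICT

S has no nullable alternative, so no FIRST/FOLLOW check is needed there.

So the grammar has 2 FIRST/FOLLOW conflicts (marked CONFLICT above).

Answer: Yes. B → S '/' with FOLLOW(B) on { 'b' }; B → S '-' b with FOLLOW(B) on { 'b' }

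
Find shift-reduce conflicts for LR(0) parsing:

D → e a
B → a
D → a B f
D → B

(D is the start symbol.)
Yes — I3: [B → a .] vs [B → . a]

A shift-reduce conflict occurs when an LR(0) state has both:
  - a complete (reduce) item [A → α .] (dot at the end), and
  - a shift item [B → β . c γ] (dot before a terminal).

Augment with D' → D and build the canonical LR(0) collection (I0 = CLOSURE({[D' → . D]}), then GOTO on every symbol after a dot until no new states appear). It has 9 states:
  I0: { [B → . a], [D → . B], [D → . a B f], [D → . e a], [D' → . D] }  — shift
  I1: { [D → B .] }  — reduce
  I2: { [D' → D .] }  — accept
  I3: { [B → . a], [B → a .], [D → a . B f] }  — shift, reduce
  I4: { [D → e . a] }  — shift
  I5: { [D → e a .] }  — reduce
  I6: { [D → a B . f] }  — shift
  I7: { [B → a .] }  — reduce
  I8: { [D → a B f .] }  — reduce

I3 contains reduce item [B → a .] and shift item [B → . a] — shift-reduce conflict.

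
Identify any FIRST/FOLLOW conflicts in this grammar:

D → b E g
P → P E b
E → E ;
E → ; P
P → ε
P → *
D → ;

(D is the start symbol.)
Nullable non-terminals: P.
FIRST sets used below: FIRST(P) = { '*', ';', ε }, FIRST(E) = { ';' }

P: nullable alternative(s) P → ε; FOLLOW(P) = { ';', 'b', 'g' }
  P → P E b: FIRST \ {ε} = { '*', ';' } — overlaps FOLLOW(P) on { ';' }: CONFLICT
  P → ε: FIRST \ {ε} = { } — this is the only nullable alternative, skip
  P → *: FIRST \ {ε} = { '*' } — disjoint from FOLLOW(P)

D, E have no nullable alternative, so no FIRST/FOLLOW check is needed there.

So the grammar has 1 FIRST/FOLLOW conflict (marked CONFLICT above).

Answer: Yes. P → P E b with FOLLOW(P) on { ';' }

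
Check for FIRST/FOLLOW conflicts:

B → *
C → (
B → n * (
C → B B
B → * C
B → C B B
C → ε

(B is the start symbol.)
A FIRST/FOLLOW conflict occurs when a non-terminal N has a nullable alternative N → β (β ⇒* ε) and another alternative N → α with FIRST(α) ∩ FOLLOW(N) ≠ ∅: on such a lookahead the parser cannot decide between expanding α and letting N vanish via β.

Nullable non-terminals: C.
FIRST sets used below: FIRST(B) = { '(', '*', 'n' }

C: nullable alternative(s) C → ε; FOLLOW(C) = { $, '(', '*', 'n' }
  C → (: FIRST \ {ε} = { '(' } — overlaps FOLLOW(C) on { '(' }: CONFLICT
  C → B B: FIRST \ {ε} = { '(', '*', 'n' } — overlaps FOLLOW(C) on { '(', '*', 'n' }: CONFLICT
  C → ε: FIRST \ {ε} = { } — this is the only nullable alternative, skip

B has no nullable alternative, so no FIRST/FOLLOW check is needed there.

So the grammar has 2 FIRST/FOLLOW conflicts (marked CONFLICT above).

Answer: Yes. C → '(' with FOLLOW(C) on { '(' }; C → B B with FOLLOW(C) on { '(', '*', 'n' }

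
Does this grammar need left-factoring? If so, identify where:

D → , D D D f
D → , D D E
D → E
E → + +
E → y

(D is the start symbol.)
Left-factoring is needed when two productions for the same non-terminal
share a common prefix on the right-hand side.

Productions for D:
  D → , D D D f
  D → , D D E
  D → E
Productions for E:
  E → + +
  E → y

Found common prefix ', D D' in productions for D

Answer: Yes, D has productions with common prefix ', D D'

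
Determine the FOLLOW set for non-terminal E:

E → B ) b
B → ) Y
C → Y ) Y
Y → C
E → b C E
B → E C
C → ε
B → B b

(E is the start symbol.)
{ $, ')', 'b' }

To compute FOLLOW(E), find every occurrence of E on a right-hand side N → α E β: add FIRST(β) \ {ε}, and if β is empty or nullable also add FOLLOW(N). Iterate to a fixed point.

E is the start symbol, so $ ∈ FOLLOW(E).
In E → b C E: E is at the end; this adds FOLLOW(E) to itself — nothing new
In B → E C: E is followed by C, add FIRST(C) \ {ε} = { ')' }
  C is nullable, so also add FOLLOW(B)

The FOLLOW sets referred to above (computed the same way, to a fixed point):
  FOLLOW(B) = { ')', 'b' }

Taking the union: FOLLOW(E) = { $, ')', 'b' }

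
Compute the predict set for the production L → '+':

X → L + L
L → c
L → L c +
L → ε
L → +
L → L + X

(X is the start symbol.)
{ '+' }

PREDICT(L → '+') = (FIRST(RHS) \ {ε}) ∪ (FOLLOW(L) if ε ∈ FIRST(RHS), i.e. RHS ⇒* ε)
FIRST('+') = { '+' }
ε ∉ FIRST('+'), so FOLLOW(L) is not added.
PREDICT(L → '+') = { '+' }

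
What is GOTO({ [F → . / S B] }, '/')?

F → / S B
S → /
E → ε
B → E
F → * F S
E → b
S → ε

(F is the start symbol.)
GOTO(I, '/') = CLOSURE({ [A → αX.β] : [A → α.Xβ] ∈ I, X = '/' })

Items with dot before '/', with the dot advanced:
  [F → . / S B] → [F → / . S B]
Closure of the advanced items:
  [F → / . S B] has the dot before S: add [S → . /], [S → .]

GOTO = { [F → / . S B], [S → . /], [S → .] }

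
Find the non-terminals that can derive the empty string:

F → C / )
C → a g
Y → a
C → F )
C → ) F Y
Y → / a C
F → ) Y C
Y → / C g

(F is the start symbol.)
None

A non-terminal is nullable if it can derive ε (the empty string): either it has an ε-production, or it has a production whose right-hand side consists entirely of nullable non-terminals.

There are no ε-productions, so no non-terminal can derive ε.
No non-terminals are nullable.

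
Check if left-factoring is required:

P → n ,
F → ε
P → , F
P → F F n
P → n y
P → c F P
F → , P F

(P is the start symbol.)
Yes, P has productions with common prefix 'n'

Left-factoring is needed when two productions for the same non-terminal
share a common prefix on the right-hand side.

Productions for P:
  P → n ,
  P → , F
  P → F F n
  P → n y
  P → c F P
Productions for F:
  F → ε
  F → , P F

Found common prefix 'n' in productions for P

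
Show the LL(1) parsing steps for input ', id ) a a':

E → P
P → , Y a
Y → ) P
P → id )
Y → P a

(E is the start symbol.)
LL(1) parsing maintains a stack (initially the start symbol over $) and the input. At each step: if the stack top is a terminal, match it against the current input token; if it is a non-terminal N, replace it with the RHS of M[N, lookahead] (the unique production whose predict set contains the lookahead).

Stack is shown with the top on the left.

Stack       Input         Action
--------------------------------
E $         , id ) a a $  output E → P
P $         , id ) a a $  output P → , Y a
, Y a $     , id ) a a $  match ','
Y a $       id ) a a $    output Y → P a
P a a $     id ) a a $    output P → id )
id ) a a $  id ) a a $    match 'id'
) a a $     ) a a $       match ')'
a a $       a a $         match 'a'
a $         a $           match 'a'
$           $             accept

The string is accepted.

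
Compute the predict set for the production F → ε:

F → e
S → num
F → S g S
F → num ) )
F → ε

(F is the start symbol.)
PREDICT(F → ε) = (FIRST(RHS) \ {ε}) ∪ (FOLLOW(F) if ε ∈ FIRST(RHS), i.e. RHS ⇒* ε)
The right-hand side is ε (FIRST(ε) = { ε }), so the predict set is FOLLOW(F) = { $ }
PREDICT(F → ε) = { $ }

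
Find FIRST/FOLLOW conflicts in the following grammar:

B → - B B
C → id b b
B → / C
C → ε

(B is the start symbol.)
A FIRST/FOLLOW conflict occurs when a non-terminal N has a nullable alternative N → β (β ⇒* ε) and another alternative N → α with FIRST(α) ∩ FOLLOW(N) ≠ ∅: on such a lookahead the parser cannot decide between expanding α and letting N vanish via β.

Nullable non-terminals: C.

C: nullable alternative(s) C → ε; FOLLOW(C) = { $, '-', '/' }
  C → id b b: FIRST \ {ε} = { 'id' } — disjoint from FOLLOW(C)
  C → ε: FIRST \ {ε} = { } — this is the only nullable alternative, skip

B has no nullable alternative, so no FIRST/FOLLOW check is needed there.

No FIRST/FOLLOW conflicts found.

Answer: No FIRST/FOLLOW conflicts.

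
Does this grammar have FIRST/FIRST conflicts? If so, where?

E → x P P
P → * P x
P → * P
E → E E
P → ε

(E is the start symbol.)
Yes. E → x P P / E → E E on { 'x' }; P → '*' P x / P → '*' P on { '*' }

FIRST sets of the non-terminals at (or reachable through a nullable prefix from) the front of some alternative:
  FIRST(E) = { 'x' }

Productions for E:
  E → x P P: FIRST = { 'x' }
  E → E E: FIRST = { 'x' }
Productions for P:
  P → * P x: FIRST = { '*' }
  P → * P: FIRST = { '*' }
  P → ε: FIRST = { ε }

Conflict for E: E → x P P and E → E E
  Overlap: { 'x' }
Conflict for P: P → * P x and P → * P
  Overlap: { '*' }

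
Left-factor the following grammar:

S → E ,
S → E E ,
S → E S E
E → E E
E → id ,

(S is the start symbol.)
Left-factoring transforms A → αβ₁ | αβ₂ into A → αA' and A' → β₁ | β₂
(α is the longest common prefix among the alternatives). Repeat until
no nonterminal has two alternatives with a common prefix.

Round 1: S has alternatives sharing prefix 'E'. Introduce S': S → E S'
  Add: S' → ,
  Add: S' → E ,
  Add: S' → S E

No remaining common prefixes — done.

Resulting grammar:
S → E S'
S' → ,
S' → E ,
S' → S E
E → E E
E → id ,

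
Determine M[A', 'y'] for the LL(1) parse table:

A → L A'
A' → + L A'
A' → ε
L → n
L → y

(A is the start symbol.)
Empty (error entry)

To find M[A', 'y'], we find productions for A' where 'y' is in the predict set (PREDICT(N → α) = (FIRST(α) \ {ε}) ∪ (FOLLOW(N) if α ⇒* ε)).

Relevant sets:
  FOLLOW(A') = { $ }

A' → + L A': PREDICT = { '+' }
A' → ε: PREDICT = { $ }

M[A', 'y'] is empty (no production applies)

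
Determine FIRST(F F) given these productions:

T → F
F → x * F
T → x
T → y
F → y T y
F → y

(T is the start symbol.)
{ 'x', 'y' }

FIRST sets of the non-terminals involved (from the grammar, by fixed-point iteration):
  FIRST(F) = { 'x', 'y' }

To compute FIRST(F F), process the symbols left to right:
Symbol F is a non-terminal. Add FIRST(F) \ {ε} = { 'x', 'y' }
F is not nullable (ε ∉ FIRST(F)), so stop here.
FIRST(F F) = { 'x', 'y' }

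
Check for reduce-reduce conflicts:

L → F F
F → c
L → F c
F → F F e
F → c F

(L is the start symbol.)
Yes — I8: [F → c .] vs [L → F c .]

Augment with L' → L and build the canonical LR(0) collection (I0 = CLOSURE({[L' → . L]}), then GOTO on every symbol after a dot until no new states appear). It has 9 states:
  I0: { [F → . F F e], [F → . c F], [F → . c], [L → . F F], [L → . F c], [L' → . L] }  — shift
  I1: { [F → . F F e], [F → . c F], [F → . c], [F → F . F e], [L → F . F], [L → F . c] }  — shift
  I2: { [L' → L .] }  — accept
  I3: { [F → . F F e], [F → . c F], [F → . c], [F → c . F], [F → c .] }  — shift, reduce
  I4: { [F → . F F e], [F → . c F], [F → . c], [F → F . F e], [F → c F .] }  — shift, reduce
  I5: { [F → . F F e], [F → . c F], [F → . c], [F → F . F e], [F → F F . e] }  — shift
  I6: { [F → F F e .] }  — reduce
  I7: { [F → . F F e], [F → . c F], [F → . c], [F → F . F e], [F → F F . e], [L → F F .] }  — shift, reduce
  I8: { [F → . F F e], [F → . c F], [F → . c], [F → c . F], [F → c .], [L → F c .] }  — shift, 2 reduces

I8 contains complete items [F → c .], [L → F c .] — reduce-reduce conflict.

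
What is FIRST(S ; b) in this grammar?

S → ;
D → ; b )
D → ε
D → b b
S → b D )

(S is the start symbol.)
FIRST sets of the non-terminals involved (from the grammar, by fixed-point iteration):
  FIRST(S) = { ';', 'b' }

To compute FIRST(S ; b), process the symbols left to right:
Symbol S is a non-terminal. Add FIRST(S) \ {ε} = { ';', 'b' }
S is not nullable (ε ∉ FIRST(S)), so stop here.
FIRST(S ; b) = { ';', 'b' }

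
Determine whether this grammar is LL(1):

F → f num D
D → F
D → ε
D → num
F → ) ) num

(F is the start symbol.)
Yes, the grammar is LL(1).

Relevant sets:
  FIRST(F) = { ')', 'f' }
  FOLLOW(D) = { $ }

For F:
  PREDICT(F → f num D) = { 'f' }
  PREDICT(F → ')' ')' num) = { ')' }
For D:
  PREDICT(D → F) = { ')', 'f' }
  PREDICT(D → ε) = { $ }
  PREDICT(D → num) = { 'num' }

All predict sets are disjoint. The grammar IS LL(1).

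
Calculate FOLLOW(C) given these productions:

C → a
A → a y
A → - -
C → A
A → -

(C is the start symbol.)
{ $ }

To compute FOLLOW(C), find every occurrence of C on a right-hand side N → α C β: add FIRST(β) \ {ε}, and if β is empty or nullable also add FOLLOW(N). Iterate to a fixed point.

C is the start symbol, so $ ∈ FOLLOW(C).
C does not occur on any right-hand side.

Taking the union: FOLLOW(C) = { $ }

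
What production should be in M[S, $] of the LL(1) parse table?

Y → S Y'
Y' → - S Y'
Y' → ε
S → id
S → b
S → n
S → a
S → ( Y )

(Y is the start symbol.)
Empty (error entry)

To find M[S, $], we find productions for S where $ is in the predict set (PREDICT(N → α) = (FIRST(α) \ {ε}) ∪ (FOLLOW(N) if α ⇒* ε)).

S → id: PREDICT = { 'id' }
S → b: PREDICT = { 'b' }
S → n: PREDICT = { 'n' }
S → a: PREDICT = { 'a' }
S → ( Y ): PREDICT = { '(' }

M[S, $] is empty (no production applies)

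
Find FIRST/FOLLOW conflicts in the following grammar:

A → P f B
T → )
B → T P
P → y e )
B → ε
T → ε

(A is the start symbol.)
No FIRST/FOLLOW conflicts.

Nullable non-terminals: B, T.
FIRST sets used below: FIRST(T) = { ')', ε }, FIRST(P) = { 'y' }

B: nullable alternative(s) B → ε; FOLLOW(B) = { $ }
  B → T P: FIRST \ {ε} = { ')', 'y' } — disjoint from FOLLOW(B)
  B → ε: FIRST \ {ε} = { } — this is the only nullable alternative, skip

T: nullable alternative(s) T → ε; FOLLOW(T) = { 'y' }
  T → ): FIRST \ {ε} = { ')' } — disjoint from FOLLOW(T)
  T → ε: FIRST \ {ε} = { } — this is the only nullable alternative, skip

A, P have no nullable alternative, so no FIRST/FOLLOW check is needed there.

No FIRST/FOLLOW conflicts found.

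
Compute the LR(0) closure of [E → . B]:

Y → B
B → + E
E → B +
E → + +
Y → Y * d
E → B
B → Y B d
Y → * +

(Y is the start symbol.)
{ [B → . + E], [B → . Y B d], [E → . B], [Y → . * +], [Y → . B], [Y → . Y * d] }

Start with: [E → . B]
  [E → . B] has the dot before B: add [B → . + E], [B → . Y B d]
  [B → . Y B d] has the dot before Y: add [Y → . B], [Y → . Y * d], [Y → . * +]
No further items can be added.

CLOSURE = { [B → . + E], [B → . Y B d], [E → . B], [Y → . * +], [Y → . B], [Y → . Y * d] }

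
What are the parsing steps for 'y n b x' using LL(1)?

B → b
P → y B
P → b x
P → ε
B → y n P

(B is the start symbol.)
LL(1) parsing maintains a stack (initially the start symbol over $) and the input. At each step: if the stack top is a terminal, match it against the current input token; if it is a non-terminal N, replace it with the RHS of M[N, lookahead] (the unique production whose predict set contains the lookahead).

Stack is shown with the top on the left.

Stack    Input      Action
--------------------------
B $      y n b x $  output B → y n P
y n P $  y n b x $  match 'y'
n P $    n b x $    match 'n'
P $      b x $      output P → b x
b x $    b x $      match 'b'
x $      x $        match 'x'
$        $          accept

The string is accepted.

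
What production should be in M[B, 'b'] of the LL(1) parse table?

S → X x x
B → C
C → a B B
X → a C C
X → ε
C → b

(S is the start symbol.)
B → C

To find M[B, 'b'], we find productions for B where 'b' is in the predict set (PREDICT(N → α) = (FIRST(α) \ {ε}) ∪ (FOLLOW(N) if α ⇒* ε)).

Relevant sets:
  FIRST(C) = { 'a', 'b' }

B → C: PREDICT = { 'a', 'b' }
  'b' is in predict set, so this production goes in M[B, 'b']

M[B, 'b'] = B → C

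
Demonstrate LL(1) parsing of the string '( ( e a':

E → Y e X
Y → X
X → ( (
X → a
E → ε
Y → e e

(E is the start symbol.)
LL(1) parsing maintains a stack (initially the start symbol over $) and the input. At each step: if the stack top is a terminal, match it against the current input token; if it is a non-terminal N, replace it with the RHS of M[N, lookahead] (the unique production whose predict set contains the lookahead).

Stack is shown with the top on the left.

Stack      Input      Action
----------------------------
E $        ( ( e a $  output E → Y e X
Y e X $    ( ( e a $  output Y → X
X e X $    ( ( e a $  output X → ( (
( ( e X $  ( ( e a $  match '('
( e X $    ( e a $    match '('
e X $      e a $      match 'e'
X $        a $        output X → a
a $        a $        match 'a'
$          $          accept

The string is accepted.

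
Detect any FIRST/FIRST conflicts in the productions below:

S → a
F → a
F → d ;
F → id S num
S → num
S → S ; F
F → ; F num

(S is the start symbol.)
Yes. S → a / S → S ';' F on { 'a' }; S → num / S → S ';' F on { 'num' }

FIRST sets of the non-terminals at (or reachable through a nullable prefix from) the front of some alternative:
  FIRST(S) = { 'a', 'num' }

Productions for S:
  S → a: FIRST = { 'a' }
  S → num: FIRST = { 'num' }
  S → S ; F: FIRST = { 'a', 'num' }
Productions for F:
  F → a: FIRST = { 'a' }
  F → d ;: FIRST = { 'd' }
  F → id S num: FIRST = { 'id' }
  F → ; F num: FIRST = { ';' }

Conflict for S: S → a and S → S ; F
  Overlap: { 'a' }
Conflict for S: S → num and S → S ; F
  Overlap: { 'num' }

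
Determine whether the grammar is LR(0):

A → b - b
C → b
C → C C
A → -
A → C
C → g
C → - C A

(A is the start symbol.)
No. Shift-reduce conflict between [A → - .] and [C → . - C A]

Augment with A' → A and build the canonical LR(0) collection (I0 = CLOSURE({[A' → . A]}), then GOTO on every symbol after a dot until no new states appear). It has 14 states:
  I0: { [A → . -], [A → . C], [A → . b - b], [A' → . A], [C → . - C A], [C → . C C], [C → . b], [C → . g] }  — shift
  I1: { [A → - .], [C → - . C A], [C → . - C A], [C → . C C], [C → . b], [C → . g] }  — shift, reduce
  I2: { [A' → A .] }  — accept
  I3: { [A → C .], [C → . - C A], [C → . C C], [C → . b], [C → . g], [C → C . C] }  — shift, reduce
  I4: { [A → b . - b], [C → b .] }  — shift, reduce
  I5: { [C → g .] }  — reduce
  I6: { [A → b - . b] }  — shift
  I7: { [A → b - b .] }  — reduce
  I8: { [C → - . C A], [C → . - C A], [C → . C C], [C → . b], [C → . g] }  — shift
  I9: { [C → . - C A], [C → . C C], [C → . b], [C → . g], [C → C . C], [C → C C .] }  — shift, reduce
  I10: { [C → b .] }  — reduce
  I11: { [A → . -], [A → . C], [A → . b - b], [C → - C . A], [C → . - C A], [C → . C C], [C → . b], [C → . g], [C → C . C] }  — shift
  I12: { [C → - C A .] }  — reduce
  I13: { [A → C .], [C → . - C A], [C → . C C], [C → . b], [C → . g], [C → C . C], [C → C C .] }  — shift, 2 reduces

Conflict in state I1:
  Shift-reduce conflict between [A → - .] and [C → . - C A]
So the grammar is NOT LR(0).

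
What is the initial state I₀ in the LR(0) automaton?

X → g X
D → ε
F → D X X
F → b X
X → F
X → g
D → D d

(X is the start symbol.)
First, augment the grammar with X' → X
I₀ = CLOSURE({ [X' → . X] }):
  [X' → . X] has the dot before X: add [X → . g X], [X → . F], [X → . g]
  [X → . F] has the dot before F: add [F → . D X X], [F → . b X]
  [F → . D X X] has the dot before D: add [D → .], [D → . D d]
No further items can be added.

I₀ = { [D → . D d], [D → .], [F → . D X X], [F → . b X], [X → . F], [X → . g X], [X → . g], [X' → . X] }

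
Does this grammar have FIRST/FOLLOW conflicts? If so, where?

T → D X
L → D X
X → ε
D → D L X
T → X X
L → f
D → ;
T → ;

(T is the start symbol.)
A FIRST/FOLLOW conflict occurs when a non-terminal N has a nullable alternative N → β (β ⇒* ε) and another alternative N → α with FIRST(α) ∩ FOLLOW(N) ≠ ∅: on such a lookahead the parser cannot decide between expanding α and letting N vanish via β.

Nullable non-terminals: T, X.
FIRST sets used below: FIRST(D) = { ';' }, FIRST(X) = { ε }

T: nullable alternative(s) T → X X; FOLLOW(T) = { $ }
  T → D X: FIRST \ {ε} = { ';' } — disjoint from FOLLOW(T)
  T → X X: FIRST \ {ε} = { } — this is the only nullable alternative, skip
  T → ;: FIRST \ {ε} = { ';' } — disjoint from FOLLOW(T)
X has a nullable alternative but only one production, so nothing to check.

D, L have no nullable alternative, so no FIRST/FOLLOW check is needed there.

No FIRST/FOLLOW conflicts found.

Answer: No FIRST/FOLLOW conflicts.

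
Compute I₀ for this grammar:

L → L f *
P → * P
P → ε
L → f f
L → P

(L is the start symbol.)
First, augment the grammar with L' → L
I₀ = CLOSURE({ [L' → . L] }):
  [L' → . L] has the dot before L: add [L → . L f *], [L → . f f], [L → . P]
  [L → . P] has the dot before P: add [P → . * P], [P → .]
No further items can be added.

I₀ = { [L → . L f *], [L → . P], [L → . f f], [L' → . L], [P → . * P], [P → .] }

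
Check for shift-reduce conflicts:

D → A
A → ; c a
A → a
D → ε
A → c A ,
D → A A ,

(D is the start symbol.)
Yes — I0: [D → .] vs [A → . ; c a]; I2: [D → A .] vs [A → . ; c a]

A shift-reduce conflict occurs when an LR(0) state has both:
  - a complete (reduce) item [A → α .] (dot at the end), and
  - a shift item [B → β . c γ] (dot before a terminal).

Augment with D' → D and build the canonical LR(0) collection (I0 = CLOSURE({[D' → . D]}), then GOTO on every symbol after a dot until no new states appear). It has 12 states:
  I0: { [A → . ; c a], [A → . a], [A → . c A ,], [D → . A A ,], [D → . A], [D → .], [D' → . D] }  — shift, reduce
  I1: { [A → ; . c a] }  — shift
  I2: { [A → . ; c a], [A → . a], [A → . c A ,], [D → A . A ,], [D → A .] }  — shift, reduce
  I3: { [D' → D .] }  — accept
  I4: { [A → a .] }  — reduce
  I5: { [A → . ; c a], [A → . a], [A → . c A ,], [A → c . A ,] }  — shift
  I6: { [A → c A . ,] }  — shift
  I7: { [A → c A , .] }  — reduce
  I8: { [D → A A . ,] }  — shift
  I9: { [D → A A , .] }  — reduce
  I10: { [A → ; c . a] }  — shift
  I11: { [A → ; c a .] }  — reduce

I0 contains reduce item [D → .] and shift items [A → . ; c a], [A → . a], [A → . c A ,] — shift-reduce conflict.
I2 contains reduce item [D → A .] and shift items [A → . ; c a], [A → . a], [A → . c A ,] — shift-reduce conflict.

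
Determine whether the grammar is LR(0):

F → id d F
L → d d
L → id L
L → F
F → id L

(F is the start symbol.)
No. Reduce-reduce conflict: [F → id L .] and [L → id L .]

Augment with F' → F and build the canonical LR(0) collection (I0 = CLOSURE({[F' → . F]}), then GOTO on every symbol after a dot until no new states appear). It has 10 states:
  I0: { [F → . id L], [F → . id d F], [F' → . F] }  — shift
  I1: { [F' → F .] }  — accept
  I2: { [F → . id L], [F → . id d F], [F → id . L], [F → id . d F], [L → . F], [L → . d d], [L → . id L] }  — shift
  I3: { [L → F .] }  — reduce
  I4: { [F → id L .] }  — reduce
  I5: { [F → . id L], [F → . id d F], [F → id d . F], [L → d . d] }  — shift
  I6: { [F → . id L], [F → . id d F], [F → id . L], [F → id . d F], [L → . F], [L → . d d], [L → . id L], [L → id . L] }  — shift
  I7: { [F → id L .], [L → id L .] }  — 2 reduces
  I8: { [F → id d F .] }  — reduce
  I9: { [L → d d .] }  — reduce

Conflict in state I7:
  Reduce-reduce conflict: [F → id L .] and [L → id L .]
So the grammar is NOT LR(0).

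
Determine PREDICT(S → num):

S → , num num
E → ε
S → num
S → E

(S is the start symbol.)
PREDICT(S → num) = (FIRST(RHS) \ {ε}) ∪ (FOLLOW(S) if ε ∈ FIRST(RHS), i.e. RHS ⇒* ε)
FIRST(num) = { 'num' }
ε ∉ FIRST(num), so FOLLOW(S) is not added.
PREDICT(S → num) = { 'num' }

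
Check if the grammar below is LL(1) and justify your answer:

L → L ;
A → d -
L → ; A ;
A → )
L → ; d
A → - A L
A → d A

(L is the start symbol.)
No. Predict set conflict for L: { ';' }

A grammar is LL(1) if for each non-terminal N with multiple productions, the predict sets of those productions are pairwise disjoint, where PREDICT(N → α) = (FIRST(α) \ {ε}) ∪ (FOLLOW(N) if α ⇒* ε).

Relevant sets:
  FIRST(L) = { ';' }

For L:
  PREDICT(L → L ';') = { ';' }
  PREDICT(L → ';' A ';') = { ';' }
  PREDICT(L → ';' d) = { ';' }
For A:
  PREDICT(A → d '-') = { 'd' }
  PREDICT(A → ')') = { ')' }
  PREDICT(A → '-' A L) = { '-' }
  PREDICT(A → d A) = { 'd' }

Conflict found: Predict set conflict for L: { ';' }
The grammar is NOT LL(1).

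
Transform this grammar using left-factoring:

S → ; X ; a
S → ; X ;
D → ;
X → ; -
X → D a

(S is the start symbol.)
Left-factoring transforms A → αβ₁ | αβ₂ into A → αA' and A' → β₁ | β₂
(α is the longest common prefix among the alternatives). Repeat until
no nonterminal has two alternatives with a common prefix.

Round 1: S has alternatives sharing prefix '; X ;'. Introduce S': S → ; X ; S'
  Add: S' → a
  Add: S' → ε

No remaining common prefixes — done.

Resulting grammar:
S → ; X ; S'
S' → a
S' → ε
D → ;
X → ; -
X → D a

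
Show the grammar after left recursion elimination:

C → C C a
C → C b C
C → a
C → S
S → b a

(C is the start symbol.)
C is directly left-recursive. The standard transformation for
  A → A α₁ | ... | A α_m | β₁ | ... | β_n
is
  A  → β₁ A' | ... | β_n A'
  A' → α₁ A' | ... | α_m A' | ε

C → a becomes C → a C'
C → S becomes C → S C'
C → C C a becomes C' → C a C'
C → C b C becomes C' → b C C'
Add C' → ε

Productions for other non-terminals are unchanged:
  S → b a

Resulting grammar:
C → a C'
C → S C'
C' → C a C'
C' → b C C'
C' → ε
S → b a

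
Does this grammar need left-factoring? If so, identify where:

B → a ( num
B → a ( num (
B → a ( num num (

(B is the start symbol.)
Left-factoring is needed when two productions for the same non-terminal
share a common prefix on the right-hand side.

Productions for B:
  B → a ( num
  B → a ( num (
  B → a ( num num (

Found common prefix 'a ( num' in productions for B

Answer: Yes, B has productions with common prefix 'a ( num'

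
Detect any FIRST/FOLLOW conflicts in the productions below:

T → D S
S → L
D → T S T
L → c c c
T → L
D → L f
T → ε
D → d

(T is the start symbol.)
Yes. T → D S with FOLLOW(T) on { 'c' }; T → L with FOLLOW(T) on { 'c' }

A FIRST/FOLLOW conflict occurs when a non-terminal N has a nullable alternative N → β (β ⇒* ε) and another alternative N → α with FIRST(α) ∩ FOLLOW(N) ≠ ∅: on such a lookahead the parser cannot decide between expanding α and letting N vanish via β.

Nullable non-terminals: T.
FIRST sets used below: FIRST(D) = { 'c', 'd' }, FIRST(L) = { 'c' }

T: nullable alternative(s) T → ε; FOLLOW(T) = { $, 'c' }
  T → D S: FIRST \ {ε} = { 'c', 'd' } — overlaps FOLLOW(T) on { 'c' }: CONFLICT
  T → L: FIRST \ {ε} = { 'c' } — overlaps FOLLOW(T) on { 'c' }: CONFLICT
  T → ε: FIRST \ {ε} = { } — this is the only nullable alternative, skip

D, L, S have no nullable alternative, so no FIRST/FOLLOW check is needed there.

So the grammar has 2 FIRST/FOLLOW conflicts (marked CONFLICT above).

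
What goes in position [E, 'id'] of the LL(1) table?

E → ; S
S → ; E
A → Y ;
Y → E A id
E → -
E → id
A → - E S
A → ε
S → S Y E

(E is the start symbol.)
E → id

To find M[E, 'id'], we find productions for E where 'id' is in the predict set (PREDICT(N → α) = (FIRST(α) \ {ε}) ∪ (FOLLOW(N) if α ⇒* ε)).

E → ; S: PREDICT = { ';' }
E → -: PREDICT = { '-' }
E → id: PREDICT = { 'id' }
  'id' is in predict set, so this production goes in M[E, 'id']

M[E, 'id'] = E → id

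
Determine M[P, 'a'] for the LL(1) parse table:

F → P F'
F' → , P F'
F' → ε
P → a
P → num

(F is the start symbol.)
To find M[P, 'a'], we find productions for P where 'a' is in the predict set (PREDICT(N → α) = (FIRST(α) \ {ε}) ∪ (FOLLOW(N) if α ⇒* ε)).

P → a: PREDICT = { 'a' }
  'a' is in predict set, so this production goes in M[P, 'a']
P → num: PREDICT = { 'num' }

M[P, 'a'] = P → a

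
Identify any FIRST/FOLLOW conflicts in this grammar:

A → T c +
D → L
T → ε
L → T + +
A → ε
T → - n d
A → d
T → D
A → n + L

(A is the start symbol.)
A FIRST/FOLLOW conflict occurs when a non-terminal N has a nullable alternative N → β (β ⇒* ε) and another alternative N → α with FIRST(α) ∩ FOLLOW(N) ≠ ∅: on such a lookahead the parser cannot decide between expanding α and letting N vanish via β.

Nullable non-terminals: A, T.
FIRST sets used below: FIRST(T) = { '+', '-', ε }, FIRST(D) = { '+', '-' }

A: nullable alternative(s) A → ε; FOLLOW(A) = { $ }
  A → T c +: FIRST \ {ε} = { '+', '-', 'c' } — disjoint from FOLLOW(A)
  A → ε: FIRST \ {ε} = { } — this is the only nullable alternative, skip
  A → d: FIRST \ {ε} = { 'd' } — disjoint from FOLLOW(A)
  A → n + L: FIRST \ {ε} = { 'n' } — disjoint from FOLLOW(A)

T: nullable alternative(s) T → ε; FOLLOW(T) = { '+', 'c' }
  T → ε: FIRST \ {ε} = { } — this is the only nullable alternative, skip
  T → - n d: FIRST \ {ε} = { '-' } — disjoint from FOLLOW(T)
  T → D: FIRST \ {ε} = { '+', '-' } — overlaps FOLLOW(T) on { '+' }: CONFLICT

D, L have no nullable alternative, so no FIRST/FOLLOW check is needed there.

So the grammar has 1 FIRST/FOLLOW conflict (marked CONFLICT above).

Answer: Yes. T → D with FOLLOW(T) on { '+' }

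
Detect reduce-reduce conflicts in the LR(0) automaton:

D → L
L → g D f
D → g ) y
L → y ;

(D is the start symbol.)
No reduce-reduce conflicts

A reduce-reduce conflict occurs when an LR(0) state has two complete items [A → α .] and [B → β .] — both call for a reduction, and with no lookahead the parser cannot choose between them.

Augment with D' → D and build the canonical LR(0) collection (I0 = CLOSURE({[D' → . D]}), then GOTO on every symbol after a dot until no new states appear). It has 10 states:
  I0: { [D → . L], [D → . g ) y], [D' → . D], [L → . g D f], [L → . y ;] }  — shift
  I1: { [D' → D .] }  — accept
  I2: { [D → L .] }  — reduce
  I3: { [D → . L], [D → . g ) y], [D → g . ) y], [L → . g D f], [L → . y ;], [L → g . D f] }  — shift
  I4: { [L → y . ;] }  — shift
  I5: { [L → y ; .] }  — reduce
  I6: { [D → g ) . y] }  — shift
  I7: { [L → g D . f] }  — shift
  I8: { [L → g D f .] }  — reduce
  I9: { [D → g ) y .] }  — reduce

No state contains more than one complete item.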